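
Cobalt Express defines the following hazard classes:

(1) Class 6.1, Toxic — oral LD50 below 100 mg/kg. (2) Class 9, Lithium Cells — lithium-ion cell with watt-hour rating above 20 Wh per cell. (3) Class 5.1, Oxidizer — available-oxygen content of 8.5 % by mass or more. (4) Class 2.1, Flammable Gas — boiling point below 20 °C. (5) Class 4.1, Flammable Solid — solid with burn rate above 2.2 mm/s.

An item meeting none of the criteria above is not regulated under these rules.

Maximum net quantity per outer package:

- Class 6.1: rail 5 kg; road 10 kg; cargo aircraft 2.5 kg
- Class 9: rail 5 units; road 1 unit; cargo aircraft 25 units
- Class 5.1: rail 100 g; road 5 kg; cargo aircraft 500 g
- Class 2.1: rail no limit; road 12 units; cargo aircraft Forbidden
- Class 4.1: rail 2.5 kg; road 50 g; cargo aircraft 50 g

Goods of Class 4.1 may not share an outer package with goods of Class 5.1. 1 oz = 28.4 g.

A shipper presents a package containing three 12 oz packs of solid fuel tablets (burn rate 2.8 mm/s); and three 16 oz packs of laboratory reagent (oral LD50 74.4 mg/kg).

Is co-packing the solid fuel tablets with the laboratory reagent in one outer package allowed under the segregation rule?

Burn rate 2.8 mm/s meets the Class 4.1 criterion (Flammable Solid), so the solid fuel tablets are Class 4.1.
The laboratory reagent has oral LD50 74.4 mg/kg, which is < 100 mg/kg, so it is Class 6.1 (Toxic).
No segregation rule bars Class 4.1 with Class 6.1.

Yes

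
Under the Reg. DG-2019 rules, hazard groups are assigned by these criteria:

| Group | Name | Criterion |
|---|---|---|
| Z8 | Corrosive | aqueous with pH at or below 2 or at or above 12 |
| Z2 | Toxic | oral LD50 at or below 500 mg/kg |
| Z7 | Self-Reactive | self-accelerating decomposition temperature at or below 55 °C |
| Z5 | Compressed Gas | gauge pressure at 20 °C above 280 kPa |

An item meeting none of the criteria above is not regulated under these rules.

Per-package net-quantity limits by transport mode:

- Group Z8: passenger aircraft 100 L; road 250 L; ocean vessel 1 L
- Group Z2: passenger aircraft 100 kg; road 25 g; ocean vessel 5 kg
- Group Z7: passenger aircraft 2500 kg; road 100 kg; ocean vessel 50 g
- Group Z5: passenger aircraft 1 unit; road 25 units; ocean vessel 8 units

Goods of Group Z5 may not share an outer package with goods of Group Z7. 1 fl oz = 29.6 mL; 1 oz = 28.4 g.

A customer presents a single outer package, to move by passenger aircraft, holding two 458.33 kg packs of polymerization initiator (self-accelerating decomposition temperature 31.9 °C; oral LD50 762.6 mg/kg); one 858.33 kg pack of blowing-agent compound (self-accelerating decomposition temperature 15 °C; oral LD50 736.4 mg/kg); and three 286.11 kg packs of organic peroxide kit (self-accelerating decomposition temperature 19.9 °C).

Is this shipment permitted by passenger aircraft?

No

The polymerization initiator has self-accelerating decomposition temperature 31.9 °C, which is ≤ 55 °C, so it is Group Z7 (Self-Reactive).
Self-accelerating decomposition temperature 15 °C meets the Group Z7 criterion (Self-Reactive), so the blowing-agent compound is Group Z7.
Self-accelerating decomposition temperature 19.9 °C meets the Group Z7 criterion (Self-Reactive), so the organic peroxide kit is Group Z7.
Total Group Z7: (two 458.33 kg packs = 916.66 kg) + 858.33 kg + (three 286.11 kg packs = 858.33 kg) = 2633.32 kg.
2633.32 kg exceeds the passenger aircraft limit of 2500 kg for Group Z7.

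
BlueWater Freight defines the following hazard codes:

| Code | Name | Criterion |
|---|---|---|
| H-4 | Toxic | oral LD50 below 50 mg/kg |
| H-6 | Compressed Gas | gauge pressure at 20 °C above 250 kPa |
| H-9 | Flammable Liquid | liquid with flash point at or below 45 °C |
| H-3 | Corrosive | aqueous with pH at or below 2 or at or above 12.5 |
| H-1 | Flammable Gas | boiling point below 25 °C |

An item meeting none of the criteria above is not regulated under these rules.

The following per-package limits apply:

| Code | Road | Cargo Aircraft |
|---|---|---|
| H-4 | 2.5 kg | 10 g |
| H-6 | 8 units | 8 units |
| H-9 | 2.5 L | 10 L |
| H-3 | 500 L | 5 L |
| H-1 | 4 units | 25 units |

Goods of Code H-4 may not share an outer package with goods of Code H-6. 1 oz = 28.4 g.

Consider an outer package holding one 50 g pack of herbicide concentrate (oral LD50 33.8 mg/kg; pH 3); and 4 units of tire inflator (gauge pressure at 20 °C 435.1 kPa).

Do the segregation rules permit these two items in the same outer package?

Herbicide concentrate: oral LD50 33.8 mg/kg < 50 mg/kg → Code H-4 (Toxic).
Gauge pressure at 20 °C 435.1 kPa meets the Code H-6 criterion (Compressed Gas), so the tire inflator is Code H-6.
Code H-4 and Code H-6 may not share an outer package.

No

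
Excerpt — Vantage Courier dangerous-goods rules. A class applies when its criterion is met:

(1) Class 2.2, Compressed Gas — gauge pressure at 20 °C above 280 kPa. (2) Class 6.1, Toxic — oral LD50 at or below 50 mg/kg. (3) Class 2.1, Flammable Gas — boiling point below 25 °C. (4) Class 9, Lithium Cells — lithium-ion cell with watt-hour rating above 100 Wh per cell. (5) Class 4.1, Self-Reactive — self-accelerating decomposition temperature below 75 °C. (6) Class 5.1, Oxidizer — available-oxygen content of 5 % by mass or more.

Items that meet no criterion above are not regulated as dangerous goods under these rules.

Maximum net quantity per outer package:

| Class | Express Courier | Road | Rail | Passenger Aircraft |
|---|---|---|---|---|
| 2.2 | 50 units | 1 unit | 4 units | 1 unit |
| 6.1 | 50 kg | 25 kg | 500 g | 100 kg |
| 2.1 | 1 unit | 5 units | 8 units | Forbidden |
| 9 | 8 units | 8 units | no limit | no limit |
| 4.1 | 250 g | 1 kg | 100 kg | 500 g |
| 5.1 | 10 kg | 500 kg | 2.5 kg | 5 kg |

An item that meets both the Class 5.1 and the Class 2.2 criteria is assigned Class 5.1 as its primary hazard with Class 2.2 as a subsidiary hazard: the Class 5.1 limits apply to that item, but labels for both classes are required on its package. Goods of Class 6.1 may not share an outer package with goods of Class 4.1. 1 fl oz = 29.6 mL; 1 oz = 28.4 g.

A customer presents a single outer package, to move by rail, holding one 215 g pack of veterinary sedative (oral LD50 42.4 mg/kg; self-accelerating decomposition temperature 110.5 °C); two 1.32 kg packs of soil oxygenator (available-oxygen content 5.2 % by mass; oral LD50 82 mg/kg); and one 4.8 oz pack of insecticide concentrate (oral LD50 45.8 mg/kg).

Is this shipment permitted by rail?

With oral LD50 42.4 mg/kg (≤ 50 mg/kg), the veterinary sedative falls in Class 6.1.
Soil oxygenator: available-oxygen content 5.2 % by mass ≥ 5 % by mass → Class 5.1 (Oxidizer).
With oral LD50 45.8 mg/kg (≤ 50 mg/kg), the insecticide concentrate falls in Class 6.1.
Total Class 6.1: 215 g + (one 4.8 oz pack = 136.32 g) = 351.32 g.
That is within the Class 6.1 rail limit of 500 g.
Class 5.1 quantity: two 1.32 kg packs = 2.64 kg.
2.64 kg > 2.5 kg (rail limit, Class 5.1) — over the limit.
The segregation rule (Class 6.1 with Class 4.1) does not apply to Class 6.1 with Class 5.1.

No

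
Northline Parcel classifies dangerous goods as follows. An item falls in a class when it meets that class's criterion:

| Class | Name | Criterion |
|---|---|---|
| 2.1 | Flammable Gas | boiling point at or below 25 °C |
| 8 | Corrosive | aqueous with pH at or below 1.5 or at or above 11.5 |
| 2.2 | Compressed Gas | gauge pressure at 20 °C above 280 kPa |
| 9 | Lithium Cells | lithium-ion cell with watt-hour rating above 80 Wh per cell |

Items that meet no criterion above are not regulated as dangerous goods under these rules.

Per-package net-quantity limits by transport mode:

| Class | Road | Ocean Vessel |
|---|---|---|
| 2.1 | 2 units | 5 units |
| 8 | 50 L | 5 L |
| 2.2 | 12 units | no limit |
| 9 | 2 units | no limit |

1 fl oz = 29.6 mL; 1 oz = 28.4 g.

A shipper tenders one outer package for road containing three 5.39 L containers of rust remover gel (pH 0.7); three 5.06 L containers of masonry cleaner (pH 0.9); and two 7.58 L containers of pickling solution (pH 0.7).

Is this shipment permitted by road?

Rust remover gel: pH 0.7 ≤ 1.5 → Class 8 (Corrosive).
The masonry cleaner has pH 0.9, which is ≤ 1.5, so it is Class 8 (Corrosive).
pH 0.7 meets the Class 8 criterion (Corrosive), so the pickling solution is Class 8.
Class 8 net quantity: (three 5.39 L containers = 16.17 L) + (three 5.06 L containers = 15.18 L) + (two 7.58 L containers = 15.16 L) = 46.51 L.
That is within the Class 8 road limit of 50 L.

Yes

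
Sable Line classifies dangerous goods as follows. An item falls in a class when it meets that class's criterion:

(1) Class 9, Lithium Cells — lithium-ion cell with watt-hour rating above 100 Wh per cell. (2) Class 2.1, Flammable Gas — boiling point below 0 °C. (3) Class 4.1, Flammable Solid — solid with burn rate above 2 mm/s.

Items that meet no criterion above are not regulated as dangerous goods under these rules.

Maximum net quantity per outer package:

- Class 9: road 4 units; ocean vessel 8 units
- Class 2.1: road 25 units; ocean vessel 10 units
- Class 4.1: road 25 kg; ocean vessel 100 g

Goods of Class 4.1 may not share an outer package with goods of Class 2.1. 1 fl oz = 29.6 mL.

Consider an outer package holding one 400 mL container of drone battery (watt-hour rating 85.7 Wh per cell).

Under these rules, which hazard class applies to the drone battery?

Not regulated

watt-hour rating 85.7 Wh per cell is not above 100 Wh per cell, so Class 9 does not apply.
No criterion is met, so the item is not regulated.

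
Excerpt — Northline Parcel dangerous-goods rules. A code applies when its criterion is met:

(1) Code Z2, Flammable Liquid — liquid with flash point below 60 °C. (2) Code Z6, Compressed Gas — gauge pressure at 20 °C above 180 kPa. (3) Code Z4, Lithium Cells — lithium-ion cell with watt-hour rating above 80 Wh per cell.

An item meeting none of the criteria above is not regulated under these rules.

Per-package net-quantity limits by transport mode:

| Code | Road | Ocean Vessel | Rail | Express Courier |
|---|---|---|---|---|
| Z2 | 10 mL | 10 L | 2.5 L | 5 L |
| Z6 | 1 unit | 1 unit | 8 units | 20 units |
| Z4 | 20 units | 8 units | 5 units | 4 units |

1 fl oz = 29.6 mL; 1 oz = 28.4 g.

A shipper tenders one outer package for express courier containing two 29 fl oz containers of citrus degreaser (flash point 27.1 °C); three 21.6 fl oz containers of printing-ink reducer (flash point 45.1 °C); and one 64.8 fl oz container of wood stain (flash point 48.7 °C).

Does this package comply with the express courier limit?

No

With flash point 27.1 °C (< 60 °C), the citrus degreaser falls in Code Z2.
Flash point 45.1 °C meets the Code Z2 criterion (Flammable Liquid), so the printing-ink reducer is Code Z2.
With flash point 48.7 °C (< 60 °C), the wood stain falls in Code Z2.
Total Code Z2: (two 29 fl oz containers = 1716.8 mL) + (three 21.6 fl oz containers = 1918.08 mL) + (one 64.8 fl oz container = 1918.08 mL) = 5552.96 mL.
That exceeds the Code Z2 express courier limit of 5 L.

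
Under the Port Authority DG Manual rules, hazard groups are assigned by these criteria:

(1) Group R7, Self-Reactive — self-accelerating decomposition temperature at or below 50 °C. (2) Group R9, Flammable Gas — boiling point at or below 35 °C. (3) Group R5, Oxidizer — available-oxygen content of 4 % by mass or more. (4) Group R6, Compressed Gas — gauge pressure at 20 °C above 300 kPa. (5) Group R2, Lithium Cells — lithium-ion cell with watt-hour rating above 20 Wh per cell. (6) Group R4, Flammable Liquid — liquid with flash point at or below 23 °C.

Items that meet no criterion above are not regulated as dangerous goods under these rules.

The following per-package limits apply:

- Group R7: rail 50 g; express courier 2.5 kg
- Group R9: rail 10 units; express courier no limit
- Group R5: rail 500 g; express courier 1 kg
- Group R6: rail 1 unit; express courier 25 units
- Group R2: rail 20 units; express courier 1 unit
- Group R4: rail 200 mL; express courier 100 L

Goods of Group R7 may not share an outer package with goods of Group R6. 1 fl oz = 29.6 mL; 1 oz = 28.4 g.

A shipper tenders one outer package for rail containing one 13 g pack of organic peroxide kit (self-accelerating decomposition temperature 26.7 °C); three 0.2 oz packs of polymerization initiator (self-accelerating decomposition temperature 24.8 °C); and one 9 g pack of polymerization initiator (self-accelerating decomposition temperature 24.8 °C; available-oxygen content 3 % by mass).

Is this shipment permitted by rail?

Organic peroxide kit: self-accelerating decomposition temperature 26.7 °C ≤ 50 °C → Group R7 (Self-Reactive).
Polymerization initiator: self-accelerating decomposition temperature 24.8 °C ≤ 50 °C → Group R7 (Self-Reactive).
Self-accelerating decomposition temperature 24.8 °C meets the Group R7 criterion (Self-Reactive), so the polymerization initiator is Group R7.
Total Group R7: 13 g + (three 0.2 oz packs = 17.04 g) + 9 g = 39.04 g.
That is within the Group R7 rail limit of 50 g.

Yes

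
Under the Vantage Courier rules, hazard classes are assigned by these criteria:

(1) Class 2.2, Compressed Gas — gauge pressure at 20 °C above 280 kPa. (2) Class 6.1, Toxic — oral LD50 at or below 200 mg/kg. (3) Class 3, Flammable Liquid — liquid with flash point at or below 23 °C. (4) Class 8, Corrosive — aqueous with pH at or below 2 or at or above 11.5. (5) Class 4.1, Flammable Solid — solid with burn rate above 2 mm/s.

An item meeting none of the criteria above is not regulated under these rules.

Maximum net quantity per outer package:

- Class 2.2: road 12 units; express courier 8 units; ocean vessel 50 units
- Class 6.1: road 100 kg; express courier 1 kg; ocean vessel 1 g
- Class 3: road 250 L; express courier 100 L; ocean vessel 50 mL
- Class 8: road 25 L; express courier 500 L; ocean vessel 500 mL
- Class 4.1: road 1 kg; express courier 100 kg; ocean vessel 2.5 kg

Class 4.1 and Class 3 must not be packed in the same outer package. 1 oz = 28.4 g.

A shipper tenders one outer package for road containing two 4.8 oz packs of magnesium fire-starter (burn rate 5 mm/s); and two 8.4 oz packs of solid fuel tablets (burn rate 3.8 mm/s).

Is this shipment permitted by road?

Yes

Magnesium fire-starter: burn rate 5 mm/s > 2 mm/s → Class 4.1 (Flammable Solid).
With burn rate 3.8 mm/s (> 2 mm/s), the solid fuel tablets fall in Class 4.1.
Total Class 4.1: (two 4.8 oz packs = 272.64 g) + (two 8.4 oz packs = 477.12 g) = 749.76 g.
That is within the Class 4.1 road limit of 1 kg.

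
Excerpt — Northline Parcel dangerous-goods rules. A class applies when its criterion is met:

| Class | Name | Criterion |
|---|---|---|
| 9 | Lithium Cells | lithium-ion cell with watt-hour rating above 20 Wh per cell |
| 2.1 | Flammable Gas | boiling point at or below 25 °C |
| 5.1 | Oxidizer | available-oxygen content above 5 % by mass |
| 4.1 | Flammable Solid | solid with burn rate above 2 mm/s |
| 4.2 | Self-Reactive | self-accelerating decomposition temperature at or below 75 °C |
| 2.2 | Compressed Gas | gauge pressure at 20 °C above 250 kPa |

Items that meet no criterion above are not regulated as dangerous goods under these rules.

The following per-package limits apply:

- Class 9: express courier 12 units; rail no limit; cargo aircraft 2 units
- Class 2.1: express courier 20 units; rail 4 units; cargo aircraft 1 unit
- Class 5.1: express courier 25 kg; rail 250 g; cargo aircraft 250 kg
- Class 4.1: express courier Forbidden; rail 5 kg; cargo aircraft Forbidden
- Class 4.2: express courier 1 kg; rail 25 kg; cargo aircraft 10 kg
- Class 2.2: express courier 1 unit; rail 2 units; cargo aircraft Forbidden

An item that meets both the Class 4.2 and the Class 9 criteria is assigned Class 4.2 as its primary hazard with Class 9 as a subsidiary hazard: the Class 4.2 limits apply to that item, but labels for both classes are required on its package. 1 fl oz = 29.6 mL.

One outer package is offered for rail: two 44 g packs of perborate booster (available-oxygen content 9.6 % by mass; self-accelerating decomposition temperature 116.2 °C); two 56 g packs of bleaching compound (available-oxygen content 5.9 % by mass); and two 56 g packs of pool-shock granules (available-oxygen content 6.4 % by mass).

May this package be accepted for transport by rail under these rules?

With available-oxygen content 9.6 % by mass (> 5 % by mass), the perborate booster falls in Class 5.1.
With available-oxygen content 5.9 % by mass (> 5 % by mass), the bleaching compound falls in Class 5.1.
Pool-shock granules: available-oxygen content 6.4 % by mass > 5 % by mass → Class 5.1 (Oxidizer).
Total Class 5.1: (two 44 g packs = 88 g) + (two 56 g packs = 112 g) + (two 56 g packs = 112 g) = 312 g.
312 g > 250 g (rail limit, Class 5.1) — over the limit.

No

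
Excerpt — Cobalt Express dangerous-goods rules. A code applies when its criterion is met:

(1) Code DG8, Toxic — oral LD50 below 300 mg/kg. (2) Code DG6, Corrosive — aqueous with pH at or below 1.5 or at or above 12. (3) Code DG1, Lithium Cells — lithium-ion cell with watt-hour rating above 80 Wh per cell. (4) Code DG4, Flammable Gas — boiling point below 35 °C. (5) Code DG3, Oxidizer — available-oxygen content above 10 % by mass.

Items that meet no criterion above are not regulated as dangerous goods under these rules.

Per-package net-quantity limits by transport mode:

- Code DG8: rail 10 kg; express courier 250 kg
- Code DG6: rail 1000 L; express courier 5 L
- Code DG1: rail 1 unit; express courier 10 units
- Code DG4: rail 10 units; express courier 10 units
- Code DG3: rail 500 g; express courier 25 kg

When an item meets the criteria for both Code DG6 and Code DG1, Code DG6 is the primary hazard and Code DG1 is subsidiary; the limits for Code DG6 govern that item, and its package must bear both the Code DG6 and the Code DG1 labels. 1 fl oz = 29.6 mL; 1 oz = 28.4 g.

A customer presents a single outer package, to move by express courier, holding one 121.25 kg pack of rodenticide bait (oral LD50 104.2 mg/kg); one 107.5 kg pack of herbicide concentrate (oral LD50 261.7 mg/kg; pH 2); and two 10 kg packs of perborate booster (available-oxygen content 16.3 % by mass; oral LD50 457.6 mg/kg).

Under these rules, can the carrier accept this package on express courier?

Yes

The rodenticide bait has oral LD50 104.2 mg/kg, which is < 300 mg/kg, so it is Code DG8 (Toxic).
With oral LD50 261.7 mg/kg (< 300 mg/kg), the herbicide concentrate falls in Code DG8.
With available-oxygen content 16.3 % by mass (> 10 % by mass), the perborate booster falls in Code DG3.
Total Code DG8: 121.25 kg + 107.5 kg = 228.75 kg.
228.75 kg ≤ 250 kg (express courier limit, Code DG8) — within limit.
Code DG3 quantity: two 10 kg packs = 20 kg.
That is within the Code DG3 express courier limit of 25 kg.
Every hazard code is within its express courier limit and no segregation rule is violated.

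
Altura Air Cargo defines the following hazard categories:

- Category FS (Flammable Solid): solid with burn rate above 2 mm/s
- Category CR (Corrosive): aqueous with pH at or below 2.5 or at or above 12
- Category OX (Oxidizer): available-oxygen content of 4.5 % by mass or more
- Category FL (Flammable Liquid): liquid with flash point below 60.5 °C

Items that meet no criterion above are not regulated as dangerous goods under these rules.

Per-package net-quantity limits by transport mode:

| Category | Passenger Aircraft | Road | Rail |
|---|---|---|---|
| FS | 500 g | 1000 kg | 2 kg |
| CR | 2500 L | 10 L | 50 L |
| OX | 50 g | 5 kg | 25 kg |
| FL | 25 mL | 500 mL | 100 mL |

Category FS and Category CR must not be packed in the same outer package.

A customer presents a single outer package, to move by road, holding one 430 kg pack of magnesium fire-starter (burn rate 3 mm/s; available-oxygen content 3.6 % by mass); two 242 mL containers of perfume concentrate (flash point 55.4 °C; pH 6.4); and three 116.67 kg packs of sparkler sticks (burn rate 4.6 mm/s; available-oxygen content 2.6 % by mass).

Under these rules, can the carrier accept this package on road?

The magnesium fire-starter has burn rate 3 mm/s, which is > 2 mm/s, so it is Category FS (Flammable Solid).
Flash point 55.4 °C meets the Category FL criterion (Flammable Liquid), so the perfume concentrate is Category FL.
With burn rate 4.6 mm/s (> 2 mm/s), the sparkler sticks fall in Category FS.
Total Category FS: 430 kg + (three 116.67 kg packs = 350.01 kg) = 780.01 kg.
780.01 kg ≤ 1000 kg (road limit, Category FS) — within limit.
Category FL quantity: two 242 mL containers = 484 mL.
484 mL ≤ 500 mL (road limit, Category FL) — within limit.
The segregation rule (Category FS with Category CR) does not apply to Category FS with Category FL.
Every hazard category is within its road limit and no segregation rule is violated.

Yes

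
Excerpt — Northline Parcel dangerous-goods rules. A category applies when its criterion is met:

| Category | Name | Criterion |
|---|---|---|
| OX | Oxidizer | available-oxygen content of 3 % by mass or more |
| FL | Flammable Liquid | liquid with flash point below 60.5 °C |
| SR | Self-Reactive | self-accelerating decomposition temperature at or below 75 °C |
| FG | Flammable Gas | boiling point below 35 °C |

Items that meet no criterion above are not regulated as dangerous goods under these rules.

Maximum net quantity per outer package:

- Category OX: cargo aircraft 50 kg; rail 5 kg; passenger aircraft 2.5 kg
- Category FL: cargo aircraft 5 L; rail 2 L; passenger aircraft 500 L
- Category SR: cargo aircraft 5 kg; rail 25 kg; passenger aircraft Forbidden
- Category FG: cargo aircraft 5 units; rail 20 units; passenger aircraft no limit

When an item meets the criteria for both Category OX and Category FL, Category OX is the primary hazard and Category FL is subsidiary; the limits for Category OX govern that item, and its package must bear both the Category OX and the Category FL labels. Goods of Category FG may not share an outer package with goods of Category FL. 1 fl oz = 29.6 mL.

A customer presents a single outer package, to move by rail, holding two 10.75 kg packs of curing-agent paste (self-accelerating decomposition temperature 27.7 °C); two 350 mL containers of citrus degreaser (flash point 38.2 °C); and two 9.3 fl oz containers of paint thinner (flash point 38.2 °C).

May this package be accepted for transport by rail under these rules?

Self-accelerating decomposition temperature 27.7 °C meets the Category SR criterion (Self-Reactive), so the curing-agent paste is Category SR.
Citrus degreaser: flash point 38.2 °C < 60.5 °C → Category FL (Flammable Liquid).
The paint thinner has flash point 38.2 °C, which is < 60.5 °C, so it is Category FL (Flammable Liquid).
Category FL net quantity: (two 350 mL containers = 700 mL) + (two 9.3 fl oz containers = 550.56 mL) = 1250.56 mL.
That is within the Category FL rail limit of 2 L.
Category SR quantity: two 10.75 kg packs = 21.5 kg.
That is within the Category SR rail limit of 25 kg.
The segregation rule (Category FG with Category FL) does not apply to Category FL with Category SR.
Every hazard category is within its rail limit and no segregation rule is violated.

Yes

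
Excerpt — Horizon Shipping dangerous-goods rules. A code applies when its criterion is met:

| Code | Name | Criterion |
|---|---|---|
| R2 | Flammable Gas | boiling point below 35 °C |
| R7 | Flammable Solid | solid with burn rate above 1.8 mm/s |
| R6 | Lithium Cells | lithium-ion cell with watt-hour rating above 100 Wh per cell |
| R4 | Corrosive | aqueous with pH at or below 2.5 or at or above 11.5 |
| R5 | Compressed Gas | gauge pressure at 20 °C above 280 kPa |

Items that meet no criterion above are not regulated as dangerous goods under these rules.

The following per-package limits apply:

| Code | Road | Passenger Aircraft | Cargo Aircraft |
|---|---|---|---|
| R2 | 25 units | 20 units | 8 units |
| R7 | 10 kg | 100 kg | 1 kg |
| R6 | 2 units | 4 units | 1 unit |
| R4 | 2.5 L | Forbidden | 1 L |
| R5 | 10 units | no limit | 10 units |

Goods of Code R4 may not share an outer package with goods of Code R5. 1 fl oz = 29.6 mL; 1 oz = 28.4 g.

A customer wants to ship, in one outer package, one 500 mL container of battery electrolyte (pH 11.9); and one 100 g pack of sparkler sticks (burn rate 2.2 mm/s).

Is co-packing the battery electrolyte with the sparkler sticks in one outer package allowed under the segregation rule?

pH 11.9 meets the Code R4 criterion (Corrosive), so the battery electrolyte is Code R4.
Burn rate 2.2 mm/s meets the Code R7 criterion (Flammable Solid), so the sparkler sticks are Code R7.
No segregation rule bars Code R4 with Code R7.

Yes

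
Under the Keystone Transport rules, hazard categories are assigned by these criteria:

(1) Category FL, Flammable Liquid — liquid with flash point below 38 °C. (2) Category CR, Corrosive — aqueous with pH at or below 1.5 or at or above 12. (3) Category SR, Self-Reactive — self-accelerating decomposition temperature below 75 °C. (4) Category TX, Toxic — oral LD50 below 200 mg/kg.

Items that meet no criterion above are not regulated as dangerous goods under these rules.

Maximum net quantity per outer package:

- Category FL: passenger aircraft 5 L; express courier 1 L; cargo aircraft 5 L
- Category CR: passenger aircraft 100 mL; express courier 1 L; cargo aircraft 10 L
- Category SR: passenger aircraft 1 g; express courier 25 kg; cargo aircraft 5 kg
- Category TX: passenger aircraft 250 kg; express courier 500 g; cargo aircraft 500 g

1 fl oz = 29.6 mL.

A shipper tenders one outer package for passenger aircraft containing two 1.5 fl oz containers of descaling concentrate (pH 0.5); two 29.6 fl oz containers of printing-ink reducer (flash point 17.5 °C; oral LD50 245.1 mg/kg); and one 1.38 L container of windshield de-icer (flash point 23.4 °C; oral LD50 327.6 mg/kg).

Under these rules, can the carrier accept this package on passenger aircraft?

pH 0.5 meets the Category CR criterion (Corrosive), so the descaling concentrate is Category CR.
Printing-ink reducer: flash point 17.5 °C < 38 °C → Category FL (Flammable Liquid).
The windshield de-icer has flash point 23.4 °C, which is < 38 °C, so it is Category FL (Flammable Liquid).
Total Category FL: (two 29.6 fl oz containers = 1752.32 mL) + 1.38 L = 3132.32 mL.
That is within the Category FL passenger aircraft limit of 5 L.
Category CR quantity: two 1.5 fl oz containers = 88.8 mL.
88.8 mL ≤ 100 mL (passenger aircraft limit, Category CR) — within limit.
Every hazard category is within its passenger aircraft limit and no segregation rule is violated.

Yes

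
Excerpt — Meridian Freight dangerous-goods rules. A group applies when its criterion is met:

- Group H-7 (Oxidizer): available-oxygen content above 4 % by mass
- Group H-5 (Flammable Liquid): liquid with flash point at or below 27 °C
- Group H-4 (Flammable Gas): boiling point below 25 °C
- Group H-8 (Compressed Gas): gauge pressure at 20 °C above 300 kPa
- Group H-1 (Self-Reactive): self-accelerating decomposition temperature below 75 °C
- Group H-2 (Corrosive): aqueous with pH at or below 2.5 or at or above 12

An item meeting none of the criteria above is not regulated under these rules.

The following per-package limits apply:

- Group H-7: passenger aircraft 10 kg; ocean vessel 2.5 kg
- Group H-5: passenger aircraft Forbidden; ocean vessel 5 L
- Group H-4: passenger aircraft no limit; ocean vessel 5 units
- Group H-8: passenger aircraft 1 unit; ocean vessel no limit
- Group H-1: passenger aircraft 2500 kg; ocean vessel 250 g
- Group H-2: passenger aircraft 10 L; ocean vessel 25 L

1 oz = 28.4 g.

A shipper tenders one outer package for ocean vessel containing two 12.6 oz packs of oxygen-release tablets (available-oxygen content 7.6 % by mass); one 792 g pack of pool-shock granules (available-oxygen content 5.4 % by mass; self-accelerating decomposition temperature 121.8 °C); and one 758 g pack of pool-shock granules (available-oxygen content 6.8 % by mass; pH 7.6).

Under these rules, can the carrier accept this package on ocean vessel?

Oxygen-release tablets: available-oxygen content 7.6 % by mass > 4 % by mass → Group H-7 (Oxidizer).
The pool-shock granules have available-oxygen content 5.4 % by mass, which is > 4 % by mass, so they are Group H-7 (Oxidizer).
Available-oxygen content 6.8 % by mass meets the Group H-7 criterion (Oxidizer), so the pool-shock granules are Group H-7.
Group H-7 net quantity: (two 12.6 oz packs = 715.68 g) + 792 g + 758 g = 2265.68 g.
That is within the Group H-7 ocean vessel limit of 2.5 kg.

Yes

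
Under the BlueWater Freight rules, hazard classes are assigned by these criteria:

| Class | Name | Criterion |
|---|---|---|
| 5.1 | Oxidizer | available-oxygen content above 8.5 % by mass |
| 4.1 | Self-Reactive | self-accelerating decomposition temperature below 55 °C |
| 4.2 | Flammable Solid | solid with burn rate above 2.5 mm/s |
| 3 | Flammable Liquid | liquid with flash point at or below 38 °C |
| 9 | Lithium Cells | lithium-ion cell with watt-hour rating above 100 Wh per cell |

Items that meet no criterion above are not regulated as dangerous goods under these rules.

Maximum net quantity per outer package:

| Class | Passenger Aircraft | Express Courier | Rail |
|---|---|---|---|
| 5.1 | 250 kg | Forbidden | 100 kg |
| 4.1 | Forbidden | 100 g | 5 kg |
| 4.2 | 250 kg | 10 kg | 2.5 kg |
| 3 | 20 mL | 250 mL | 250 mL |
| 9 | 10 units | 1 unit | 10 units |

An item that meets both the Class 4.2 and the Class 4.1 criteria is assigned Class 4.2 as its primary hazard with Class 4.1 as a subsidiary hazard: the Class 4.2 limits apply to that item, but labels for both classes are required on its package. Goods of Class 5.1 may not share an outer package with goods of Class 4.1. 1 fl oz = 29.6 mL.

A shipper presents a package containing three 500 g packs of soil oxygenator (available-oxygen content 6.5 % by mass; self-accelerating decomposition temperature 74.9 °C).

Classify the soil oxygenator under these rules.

Not regulated

available-oxygen content 6.5 % by mass is not above 8.5 % by mass, so Class 5.1 does not apply.
self-accelerating decomposition temperature 74.9 °C is not below 55 °C, so Class 4.1 does not apply.
No criterion is met, so the item is not regulated.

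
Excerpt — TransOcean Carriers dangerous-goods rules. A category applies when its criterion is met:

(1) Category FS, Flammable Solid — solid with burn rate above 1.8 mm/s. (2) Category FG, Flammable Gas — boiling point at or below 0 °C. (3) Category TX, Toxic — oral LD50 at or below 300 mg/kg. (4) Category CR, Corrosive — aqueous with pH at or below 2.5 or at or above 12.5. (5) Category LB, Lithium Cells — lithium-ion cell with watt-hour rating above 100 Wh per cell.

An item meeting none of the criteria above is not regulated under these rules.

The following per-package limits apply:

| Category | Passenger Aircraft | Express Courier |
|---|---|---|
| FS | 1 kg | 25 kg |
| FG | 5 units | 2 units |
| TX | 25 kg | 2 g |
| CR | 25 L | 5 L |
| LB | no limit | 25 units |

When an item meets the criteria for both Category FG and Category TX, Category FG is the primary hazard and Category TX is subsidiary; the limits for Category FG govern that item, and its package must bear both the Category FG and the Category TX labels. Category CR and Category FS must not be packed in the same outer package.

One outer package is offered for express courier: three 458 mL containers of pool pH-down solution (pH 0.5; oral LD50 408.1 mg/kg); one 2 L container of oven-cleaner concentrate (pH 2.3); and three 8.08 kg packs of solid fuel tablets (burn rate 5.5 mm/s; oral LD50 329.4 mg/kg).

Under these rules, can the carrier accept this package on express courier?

With pH 0.5 (≤ 2.5), the pool pH-down solution falls in Category CR.
The oven-cleaner concentrate has pH 2.3, which is ≤ 2.5, so it is Category CR (Corrosive).
Burn rate 5.5 mm/s meets the Category FS criterion (Flammable Solid), so the solid fuel tablets are Category FS.
Category CR net quantity: (three 458 mL containers = 1.374 L) + 2 L = 3.374 L.
3.374 L is within the express courier limit of 5 L for Category CR.
Category FS quantity: three 8.08 kg packs = 24.24 kg.
That is within the Category FS express courier limit of 25 kg.
Category CR and Category FS may not share an outer package.

No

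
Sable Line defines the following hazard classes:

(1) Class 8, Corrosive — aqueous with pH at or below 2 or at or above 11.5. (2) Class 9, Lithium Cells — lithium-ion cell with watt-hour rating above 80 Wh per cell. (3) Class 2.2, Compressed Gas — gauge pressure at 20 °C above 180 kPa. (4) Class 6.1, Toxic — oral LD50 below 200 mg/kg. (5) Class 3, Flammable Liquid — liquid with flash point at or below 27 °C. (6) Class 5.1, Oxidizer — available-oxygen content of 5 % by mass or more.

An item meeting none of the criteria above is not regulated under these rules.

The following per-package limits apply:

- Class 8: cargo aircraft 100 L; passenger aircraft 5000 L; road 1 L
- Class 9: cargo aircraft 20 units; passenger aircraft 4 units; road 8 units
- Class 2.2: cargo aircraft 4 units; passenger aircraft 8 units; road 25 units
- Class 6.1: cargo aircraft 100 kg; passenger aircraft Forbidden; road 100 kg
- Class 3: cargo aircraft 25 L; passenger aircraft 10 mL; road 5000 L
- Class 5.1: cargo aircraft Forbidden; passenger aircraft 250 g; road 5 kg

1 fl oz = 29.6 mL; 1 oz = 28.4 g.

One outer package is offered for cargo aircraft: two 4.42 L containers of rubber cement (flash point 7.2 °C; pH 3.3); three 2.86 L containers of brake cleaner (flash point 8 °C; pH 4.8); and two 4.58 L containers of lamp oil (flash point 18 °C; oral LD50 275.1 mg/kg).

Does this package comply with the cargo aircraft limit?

No

The rubber cement has flash point 7.2 °C, which is ≤ 27 °C, so it is Class 3 (Flammable Liquid).
Flash point 8 °C meets the Class 3 criterion (Flammable Liquid), so the brake cleaner is Class 3.
With flash point 18 °C (≤ 27 °C), the lamp oil falls in Class 3.
Class 3 net quantity: (two 4.42 L containers = 8.84 L) + (three 2.86 L containers = 8.58 L) + (two 4.58 L containers = 9.16 L) = 26.58 L.
26.58 L > 25 L (cargo aircraft limit, Class 3) — over the limit.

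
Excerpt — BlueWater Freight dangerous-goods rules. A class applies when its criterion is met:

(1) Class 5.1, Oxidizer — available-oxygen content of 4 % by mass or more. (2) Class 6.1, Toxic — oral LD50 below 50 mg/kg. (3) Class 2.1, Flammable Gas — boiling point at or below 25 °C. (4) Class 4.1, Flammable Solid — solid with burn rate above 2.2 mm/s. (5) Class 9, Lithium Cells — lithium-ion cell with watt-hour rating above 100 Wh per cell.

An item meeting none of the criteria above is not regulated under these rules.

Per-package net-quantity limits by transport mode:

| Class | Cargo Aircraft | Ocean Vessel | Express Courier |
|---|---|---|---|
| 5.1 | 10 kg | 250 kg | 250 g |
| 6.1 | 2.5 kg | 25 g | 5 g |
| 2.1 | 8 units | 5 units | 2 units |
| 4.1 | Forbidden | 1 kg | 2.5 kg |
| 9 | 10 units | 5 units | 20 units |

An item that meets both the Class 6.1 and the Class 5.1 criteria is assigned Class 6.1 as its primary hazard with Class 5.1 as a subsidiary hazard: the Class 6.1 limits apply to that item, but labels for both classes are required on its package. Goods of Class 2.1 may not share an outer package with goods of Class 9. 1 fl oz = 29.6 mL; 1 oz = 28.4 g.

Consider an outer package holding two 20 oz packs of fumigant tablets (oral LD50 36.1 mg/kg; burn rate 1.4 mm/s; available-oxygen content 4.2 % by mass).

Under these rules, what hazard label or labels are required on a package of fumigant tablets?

Class 5.1 and 6.1

Oral LD50 36.1 mg/kg meets the Class 6.1 criterion (Toxic), so the fumigant tablets are Class 6.1.
The fumigant tablets have available-oxygen content 4.2 % by mass, which is ≥ 4 % by mass, so they are Class 5.1 (Oxidizer).
By the precedence rule Class 6.1 is primary and Class 5.1 is subsidiary, and that rule requires both labels on the package.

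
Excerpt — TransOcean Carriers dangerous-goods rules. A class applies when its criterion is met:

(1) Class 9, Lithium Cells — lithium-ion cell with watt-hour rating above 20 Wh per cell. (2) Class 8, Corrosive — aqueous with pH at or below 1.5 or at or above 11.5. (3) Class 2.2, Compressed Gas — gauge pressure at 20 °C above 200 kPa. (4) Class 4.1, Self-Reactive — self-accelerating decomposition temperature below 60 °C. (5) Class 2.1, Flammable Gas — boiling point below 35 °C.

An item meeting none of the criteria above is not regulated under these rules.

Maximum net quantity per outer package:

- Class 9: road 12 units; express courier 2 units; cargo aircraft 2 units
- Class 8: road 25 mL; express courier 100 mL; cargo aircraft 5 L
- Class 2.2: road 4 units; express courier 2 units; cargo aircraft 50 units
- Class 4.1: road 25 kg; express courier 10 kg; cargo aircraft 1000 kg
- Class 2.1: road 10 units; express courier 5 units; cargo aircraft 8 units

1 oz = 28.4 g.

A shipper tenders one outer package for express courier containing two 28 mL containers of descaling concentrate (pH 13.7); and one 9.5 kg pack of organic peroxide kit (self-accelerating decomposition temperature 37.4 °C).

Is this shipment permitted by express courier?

Yes

With pH 13.7 (≥ 11.5), the descaling concentrate falls in Class 8.
Organic peroxide kit: self-accelerating decomposition temperature 37.4 °C < 60 °C → Class 4.1 (Self-Reactive).
Class 8 quantity: two 28 mL containers = 56 mL.
That is within the Class 8 express courier limit of 100 mL.
Class 4.1 quantity: 9.5 kg.
That is within the Class 4.1 express courier limit of 10 kg.
Every hazard class is within its express courier limit and no segregation rule is violated.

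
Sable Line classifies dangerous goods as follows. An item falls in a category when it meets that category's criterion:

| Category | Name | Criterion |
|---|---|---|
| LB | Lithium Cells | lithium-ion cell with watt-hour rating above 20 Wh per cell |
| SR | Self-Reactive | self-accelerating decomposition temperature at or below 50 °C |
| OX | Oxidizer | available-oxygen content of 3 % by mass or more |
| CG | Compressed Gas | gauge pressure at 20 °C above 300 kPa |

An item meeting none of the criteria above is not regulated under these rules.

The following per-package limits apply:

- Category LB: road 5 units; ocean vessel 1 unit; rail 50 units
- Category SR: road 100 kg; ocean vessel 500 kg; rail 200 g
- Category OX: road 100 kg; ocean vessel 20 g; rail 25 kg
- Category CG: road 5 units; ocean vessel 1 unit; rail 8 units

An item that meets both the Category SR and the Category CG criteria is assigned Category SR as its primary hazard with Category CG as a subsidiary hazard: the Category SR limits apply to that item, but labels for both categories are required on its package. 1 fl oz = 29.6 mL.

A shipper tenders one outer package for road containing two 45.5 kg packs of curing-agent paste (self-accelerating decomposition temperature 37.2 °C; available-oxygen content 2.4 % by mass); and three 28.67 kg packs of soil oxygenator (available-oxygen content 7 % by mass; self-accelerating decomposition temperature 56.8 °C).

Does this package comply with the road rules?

With self-accelerating decomposition temperature 37.2 °C (≤ 50 °C), the curing-agent paste falls in Category SR.
Soil oxygenator: available-oxygen content 7 % by mass ≥ 3 % by mass → Category OX (Oxidizer).
Category SR quantity: two 45.5 kg packs = 91 kg.
91 kg ≤ 100 kg (road limit, Category SR) — within limit.
Category OX quantity: three 28.67 kg packs = 86.01 kg.
86.01 kg is within the road limit of 100 kg for Category OX.
Every hazard category is within its road limit and no segregation rule is violated.

Yes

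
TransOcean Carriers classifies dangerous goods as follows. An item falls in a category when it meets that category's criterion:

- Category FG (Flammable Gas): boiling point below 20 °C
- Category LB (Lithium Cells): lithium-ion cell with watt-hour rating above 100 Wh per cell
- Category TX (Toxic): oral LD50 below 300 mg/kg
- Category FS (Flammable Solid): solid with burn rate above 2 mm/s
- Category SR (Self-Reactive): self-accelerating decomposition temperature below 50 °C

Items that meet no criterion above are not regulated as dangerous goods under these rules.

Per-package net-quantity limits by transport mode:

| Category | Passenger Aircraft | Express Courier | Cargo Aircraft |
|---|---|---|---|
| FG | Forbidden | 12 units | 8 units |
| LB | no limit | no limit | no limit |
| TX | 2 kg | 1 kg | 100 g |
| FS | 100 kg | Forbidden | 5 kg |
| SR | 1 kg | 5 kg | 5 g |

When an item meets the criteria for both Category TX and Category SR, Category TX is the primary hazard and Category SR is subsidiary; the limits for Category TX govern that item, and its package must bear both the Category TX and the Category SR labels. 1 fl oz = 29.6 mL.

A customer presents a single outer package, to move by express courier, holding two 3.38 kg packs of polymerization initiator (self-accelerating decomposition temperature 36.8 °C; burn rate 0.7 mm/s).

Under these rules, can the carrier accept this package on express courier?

No

The polymerization initiator has self-accelerating decomposition temperature 36.8 °C, which is < 50 °C, so it is Category SR (Self-Reactive).
Category SR quantity: two 3.38 kg packs = 6.76 kg.
6.76 kg > 5 kg (express courier limit, Category SR) — over the limit.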